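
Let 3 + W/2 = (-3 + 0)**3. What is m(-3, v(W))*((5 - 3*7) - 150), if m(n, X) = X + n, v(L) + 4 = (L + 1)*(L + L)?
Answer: -1174118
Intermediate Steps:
W = -60 (W = -6 + 2*(-3 + 0)**3 = -6 + 2*(-3)**3 = -6 + 2*(-27) = -6 - 54 = -60)
v(L) = -4 + 2*L*(1 + L) (v(L) = -4 + (L + 1)*(L + L) = -4 + (1 + L)*(2*L) = -4 + 2*L*(1 + L))
m(-3, v(W))*((5 - 3*7) - 150) = ((-4 + 2*(-60) + 2*(-60)**2) - 3)*((5 - 3*7) - 150) = ((-4 - 120 + 2*3600) - 3)*((5 - 21) - 150) = ((-4 - 120 + 7200) - 3)*(-16 - 150) = (7076 - 3)*(-166) = 7073*(-166) = -1174118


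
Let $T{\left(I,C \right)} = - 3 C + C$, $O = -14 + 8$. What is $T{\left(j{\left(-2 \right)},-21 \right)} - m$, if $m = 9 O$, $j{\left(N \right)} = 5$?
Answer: $96$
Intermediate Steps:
$O = -6$
$T{\left(I,C \right)} = - 2 C$
$m = -54$ ($m = 9 \left(-6\right) = -54$)
$T{\left(j{\left(-2 \right)},-21 \right)} - m = \left(-2\right) \left(-21\right) - -54 = 42 + 54 = 96$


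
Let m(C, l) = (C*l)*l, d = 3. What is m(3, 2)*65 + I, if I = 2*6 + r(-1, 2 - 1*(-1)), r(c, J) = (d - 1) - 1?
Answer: 793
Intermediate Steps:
r(c, J) = 1 (r(c, J) = (3 - 1) - 1 = 2 - 1 = 1)
m(C, l) = C*l**2
I = 13 (I = 2*6 + 1 = 12 + 1 = 13)
m(3, 2)*65 + I = (3*2**2)*65 + 13 = (3*4)*65 + 13 = 12*65 + 13 = 780 + 13 = 793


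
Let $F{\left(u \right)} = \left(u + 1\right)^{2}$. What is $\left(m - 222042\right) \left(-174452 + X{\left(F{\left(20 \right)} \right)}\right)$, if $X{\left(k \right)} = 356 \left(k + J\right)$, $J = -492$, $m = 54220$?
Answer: $32323859776$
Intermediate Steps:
$F{\left(u \right)} = \left(1 + u\right)^{2}$
$X{\left(k \right)} = -175152 + 356 k$ ($X{\left(k \right)} = 356 \left(k - 492\right) = 356 \left(-492 + k\right) = -175152 + 356 k$)
$\left(m - 222042\right) \left(-174452 + X{\left(F{\left(20 \right)} \right)}\right) = \left(54220 - 222042\right) \left(-174452 - \left(175152 - 356 \left(1 + 20\right)^{2}\right)\right) = - 167822 \left(-174452 - \left(175152 - 356 \cdot 21^{2}\right)\right) = - 167822 \left(-174452 + \left(-175152 + 356 \cdot 441\right)\right) = - 167822 \left(-174452 + \left(-175152 + 156996\right)\right) = - 167822 \left(-174452 - 18156\right) = \left(-167822\right) \left(-192608\right) = 32323859776$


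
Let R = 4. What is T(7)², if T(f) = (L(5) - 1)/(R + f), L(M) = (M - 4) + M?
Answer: 25/121 ≈ 0.20661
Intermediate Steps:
L(M) = -4 + 2*M (L(M) = (-4 + M) + M = -4 + 2*M)
T(f) = 5/(4 + f) (T(f) = ((-4 + 2*5) - 1)/(4 + f) = ((-4 + 10) - 1)/(4 + f) = (6 - 1)/(4 + f) = 5/(4 + f))
T(7)² = (5/(4 + 7))² = (5/11)² = 25/121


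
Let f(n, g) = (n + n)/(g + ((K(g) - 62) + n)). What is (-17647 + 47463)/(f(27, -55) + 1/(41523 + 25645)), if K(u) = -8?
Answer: -98131373312/1813487 ≈ -54112.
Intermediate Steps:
f(n, g) = 2*n/(-70 + g + n) (f(n, g) = (n + n)/(g + ((-8 - 62) + n)) = (2*n)/(g + (-70 + n)) = (2*n)/(-70 + g + n) = 2*n/(-70 + g + n))
(-17647 + 47463)/(f(27, -55) + 1/(41523 + 25645)) = (-17647 + 47463)/(2*27/(-70 - 55 + 27) + 1/(41523 + 25645)) = 29816/(2*27/(-98) + 1/67168) = 29816/(2*27*(-1/98) + 1/67168) = 29816/(-27/49 + 1/67168) = 29816/(-1813487/3291232) = 29816*(-3291232/1813487) = -98131373312/1813487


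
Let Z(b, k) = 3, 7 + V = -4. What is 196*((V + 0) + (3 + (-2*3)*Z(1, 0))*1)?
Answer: -5096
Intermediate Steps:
V = -11 (V = -7 - 4 = -11)
196*((V + 0) + (3 + (-2*3)*Z(1, 0))*1) = 196*((-11 + 0) + (3 - 2*3*3)*1) = 196*(-11 + (3 - 6*3)*1) = 196*(-11 + (3 - 18)*1) = 196*(-11 - 15*1) = 196*(-11 - 15) = 196*(-26) = -5096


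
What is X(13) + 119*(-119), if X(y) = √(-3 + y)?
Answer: -14161 + √10 ≈ -14158.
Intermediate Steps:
X(13) + 119*(-119) = √(-3 + 13) + 119*(-119) = √10 - 14161 = -14161 + √10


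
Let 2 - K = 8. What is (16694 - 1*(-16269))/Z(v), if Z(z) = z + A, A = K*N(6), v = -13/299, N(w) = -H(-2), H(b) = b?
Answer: -2737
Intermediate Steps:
K = -6 (K = 2 - 1*8 = 2 - 8 = -6)
N(w) = 2 (N(w) = -1*(-2) = 2)
v = -1/23 (v = -13*1/299 = -1/23 ≈ -0.043478)
A = -12 (A = -6*2 = -12)
Z(z) = -12 + z (Z(z) = z - 12 = -12 + z)
(16694 - 1*(-16269))/Z(v) = (16694 - 1*(-16269))/(-12 - 1/23) = (16694 + 16269)/(-277/23) = 32963*(-23/277) = -2737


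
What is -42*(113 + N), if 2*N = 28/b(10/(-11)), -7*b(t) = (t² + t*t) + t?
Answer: 11816/15 ≈ 787.73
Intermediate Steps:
b(t) = -2*t²/7 - t/7 (b(t) = -((t² + t*t) + t)/7 = -((t² + t²) + t)/7 = -(2*t² + t)/7 = -(t + 2*t²)/7 = -2*t²/7 - t/7)
N = -5929/45 (N = (28/((-10/(-11)*(1 + 2*(10/(-11)))/7)))/2 = (28/((-10*(-1/11)*(1 + 2*(10*(-1/11)))/7)))/2 = (28/((-⅐*(-10/11)*(1 + 2*(-10/11)))))/2 = (28/((-⅐*(-10/11)*(1 - 20/11))))/2 = (28/((-⅐*(-10/11)*(-9/11))))/2 = (28/(-90/847))/2 = (28*(-847/90))/2 = (½)*(-11858/45) = -5929/45 ≈ -131.76)
-42*(113 + N) = -42*(113 - 5929/45) = -42*(-844/45) = 11816/15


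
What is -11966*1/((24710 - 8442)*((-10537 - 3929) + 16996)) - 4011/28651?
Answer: -11816266879/84229928860 ≈ -0.14029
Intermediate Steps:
-11966*1/((24710 - 8442)*((-10537 - 3929) + 16996)) - 4011/28651 = -11966*1/(16268*(-14466 + 16996)) - 4011*1/28651 = -11966/(2530*16268) - 573/4093 = -11966/41158040 - 573/4093 = -11966*1/41158040 - 573/4093 = -5983/20579020 - 573/4093 = -11816266879/84229928860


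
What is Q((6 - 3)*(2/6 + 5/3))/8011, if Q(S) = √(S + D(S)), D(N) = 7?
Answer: √13/8011 ≈ 0.00045008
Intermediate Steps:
Q(S) = √(7 + S) (Q(S) = √(S + 7) = √(7 + S))
Q((6 - 3)*(2/6 + 5/3))/8011 = √(7 + (6 - 3)*(2/6 + 5/3))/8011 = √(7 + 3*(2*(⅙) + 5*(⅓)))*(1/8011) = √(7 + 3*(⅓ + 5/3))*(1/8011) = √(7 + 3*2)*(1/8011) = √(7 + 6)*(1/8011) = √13*(1/8011) = √13/8011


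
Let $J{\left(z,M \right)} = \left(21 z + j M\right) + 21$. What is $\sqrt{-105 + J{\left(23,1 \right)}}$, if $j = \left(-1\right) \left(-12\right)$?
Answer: $\sqrt{411} \approx 20.273$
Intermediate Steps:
$j = 12$
$J{\left(z,M \right)} = 21 + 12 M + 21 z$ ($J{\left(z,M \right)} = \left(21 z + 12 M\right) + 21 = \left(12 M + 21 z\right) + 21 = 21 + 12 M + 21 z$)
$\sqrt{-105 + J{\left(23,1 \right)}} = \sqrt{-105 + \left(21 + 12 \cdot 1 + 21 \cdot 23\right)} = \sqrt{-105 + \left(21 + 12 + 483\right)} = \sqrt{-105 + 516} = \sqrt{411}$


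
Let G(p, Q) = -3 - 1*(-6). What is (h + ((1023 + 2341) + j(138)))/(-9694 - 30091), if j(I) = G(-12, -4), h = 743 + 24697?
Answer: -28807/39785 ≈ -0.72407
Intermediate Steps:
h = 25440
G(p, Q) = 3 (G(p, Q) = -3 + 6 = 3)
j(I) = 3
(h + ((1023 + 2341) + j(138)))/(-9694 - 30091) = (25440 + ((1023 + 2341) + 3))/(-9694 - 30091) = (25440 + (3364 + 3))/(-39785) = (25440 + 3367)*(-1/39785) = 28807*(-1/39785) = -28807/39785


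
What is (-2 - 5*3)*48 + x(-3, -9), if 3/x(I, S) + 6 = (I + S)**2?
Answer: -37535/46 ≈ -815.98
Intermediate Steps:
x(I, S) = 3/(-6 + (I + S)**2)
(-2 - 5*3)*48 + x(-3, -9) = (-2 - 5*3)*48 + 3/(-6 + (-3 - 9)**2) = (-2 - 15)*48 + 3/(-6 + (-12)**2) = -17*48 + 3/(-6 + 144) = -816 + 3/138 = -816 + 3*(1/138) = -816 + 1/46 = -37535/46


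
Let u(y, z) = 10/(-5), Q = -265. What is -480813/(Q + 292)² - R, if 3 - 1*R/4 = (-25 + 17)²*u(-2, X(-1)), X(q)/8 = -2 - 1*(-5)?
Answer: -287603/243 ≈ -1183.6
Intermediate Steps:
X(q) = 24 (X(q) = 8*(-2 - 1*(-5)) = 8*(-2 + 5) = 8*3 = 24)
u(y, z) = -2 (u(y, z) = 10*(-⅕) = -2)
R = 524 (R = 12 - 4*(-25 + 17)²*(-2) = 12 - 4*(-8)²*(-2) = 12 - 256*(-2) = 12 - 4*(-128) = 12 + 512 = 524)
-480813/(Q + 292)² - R = -480813/(-265 + 292)² - 1*524 = -480813/(27²) - 524 = -480813/729 - 524 = -480813*1/729 - 524 = -160271/243 - 524 = -287603/243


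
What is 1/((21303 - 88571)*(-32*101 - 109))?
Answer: 1/224742388 ≈ 4.4495e-9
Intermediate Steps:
1/((21303 - 88571)*(-32*101 - 109)) = 1/((-67268)*(-3232 - 109)) = -1/67268/(-3341) = -1/67268*(-1/3341) = 1/224742388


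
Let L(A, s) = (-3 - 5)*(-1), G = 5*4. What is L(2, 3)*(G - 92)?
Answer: -576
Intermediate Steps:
G = 20
L(A, s) = 8 (L(A, s) = -8*(-1) = 8)
L(2, 3)*(G - 92) = 8*(20 - 92) = 8*(-72) = -576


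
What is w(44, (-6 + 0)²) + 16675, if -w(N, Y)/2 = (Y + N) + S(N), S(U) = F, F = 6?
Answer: 16503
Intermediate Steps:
S(U) = 6
w(N, Y) = -12 - 2*N - 2*Y (w(N, Y) = -2*((Y + N) + 6) = -2*((N + Y) + 6) = -2*(6 + N + Y) = -12 - 2*N - 2*Y)
w(44, (-6 + 0)²) + 16675 = (-12 - 2*44 - 2*(-6 + 0)²) + 16675 = (-12 - 88 - 2*(-6)²) + 16675 = (-12 - 88 - 2*36) + 16675 = (-12 - 88 - 72) + 16675 = -172 + 16675 = 16503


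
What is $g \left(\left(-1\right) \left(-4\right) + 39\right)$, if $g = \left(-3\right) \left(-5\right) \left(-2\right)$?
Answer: $-1290$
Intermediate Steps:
$g = -30$ ($g = 15 \left(-2\right) = -30$)
$g \left(\left(-1\right) \left(-4\right) + 39\right) = - 30 \left(\left(-1\right) \left(-4\right) + 39\right) = - 30 \left(4 + 39\right) = \left(-30\right) 43 = -1290$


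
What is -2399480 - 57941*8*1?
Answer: -2863008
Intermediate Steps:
-2399480 - 57941*8*1 = -2399480 - 57941*8 = -2399480 - 1*463528 = -2399480 - 463528 = -2863008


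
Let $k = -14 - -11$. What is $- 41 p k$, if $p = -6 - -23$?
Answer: $2091$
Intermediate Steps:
$p = 17$ ($p = -6 + 23 = 17$)
$k = -3$ ($k = -14 + 11 = -3$)
$- 41 p k = \left(-41\right) 17 \left(-3\right) = \left(-697\right) \left(-3\right) = 2091$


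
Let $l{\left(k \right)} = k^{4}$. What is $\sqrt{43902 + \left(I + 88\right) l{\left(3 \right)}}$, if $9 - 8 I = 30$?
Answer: $\frac{9 \sqrt{10038}}{4} \approx 225.43$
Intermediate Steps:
$I = - \frac{21}{8}$ ($I = \frac{9}{8} - \frac{15}{4} = - \frac{21}{8} \approx -2.625$)
$\sqrt{43902 + \left(I + 88\right) l{\left(3 \right)}} = \sqrt{43902 + \left(- \frac{21}{8} + 88\right) 3^{4}} = \sqrt{43902 + \frac{683}{8} \cdot 81} = \sqrt{43902 + \frac{55323}{8}} = \sqrt{\frac{406539}{8}} = \frac{9 \sqrt{10038}}{4}$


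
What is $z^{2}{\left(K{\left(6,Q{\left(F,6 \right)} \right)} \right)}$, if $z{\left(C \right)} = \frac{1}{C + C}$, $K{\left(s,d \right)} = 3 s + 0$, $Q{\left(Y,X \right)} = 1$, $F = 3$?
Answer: $\frac{1}{1296} \approx 0.0007716$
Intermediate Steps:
$K{\left(s,d \right)} = 3 s$
$z{\left(C \right)} = \frac{1}{2 C}$
$z^{2}{\left(K{\left(6,Q{\left(F,6 \right)} \right)} \right)} = \left(\frac{1}{2 \cdot 3 \cdot 6}\right)^{2} = \left(\frac{1}{2 \cdot 18}\right)^{2} = \left(\frac{1}{2} \cdot \frac{1}{18}\right)^{2} = \left(\frac{1}{36}\right)^{2} = \frac{1}{1296}$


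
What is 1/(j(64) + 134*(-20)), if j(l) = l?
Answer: -1/2616 ≈ -0.00038226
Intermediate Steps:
1/(j(64) + 134*(-20)) = 1/(64 + 134*(-20)) = 1/(64 - 2680) = 1/(-2616) = -1/2616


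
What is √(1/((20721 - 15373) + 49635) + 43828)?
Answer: 5*√5299910174451/54983 ≈ 209.35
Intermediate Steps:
√(1/((20721 - 15373) + 49635) + 43828) = √(1/(5348 + 49635) + 43828) = √(1/54983 + 43828) = √(2409794925/54983) = 5*√5299910174451/54983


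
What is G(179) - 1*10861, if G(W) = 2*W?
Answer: -10503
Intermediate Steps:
G(179) - 1*10861 = 2*179 - 1*10861 = 358 - 10861 = -10503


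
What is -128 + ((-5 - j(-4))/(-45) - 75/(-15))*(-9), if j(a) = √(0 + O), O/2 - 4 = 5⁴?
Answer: -174 - √1258/5 ≈ -181.09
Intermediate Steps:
O = 1258 (O = 8 + 2*5⁴ = 8 + 2*625 = 8 + 1250 = 1258)
j(a) = √1258 (j(a) = √(0 + 1258) = √1258)
-128 + ((-5 - j(-4))/(-45) - 75/(-15))*(-9) = -128 + ((-5 - √1258)/(-45) - 75/(-15))*(-9) = -128 + ((-5 - √1258)*(-1/45) - 75*(-1/15))*(-9) = -128 + ((⅑ + √1258/45) + 5)*(-9) = -128 + (46/9 + √1258/45)*(-9) = -128 + (-46 - √1258/5) = -174 - √1258/5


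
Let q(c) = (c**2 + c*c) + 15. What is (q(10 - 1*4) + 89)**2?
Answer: 30976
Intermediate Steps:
q(c) = 15 + 2*c**2 (q(c) = (c**2 + c**2) + 15 = 2*c**2 + 15 = 15 + 2*c**2)
(q(10 - 1*4) + 89)**2 = ((15 + 2*(10 - 1*4)**2) + 89)**2 = ((15 + 2*(10 - 4)**2) + 89)**2 = ((15 + 2*6**2) + 89)**2 = ((15 + 2*36) + 89)**2 = ((15 + 72) + 89)**2 = (87 + 89)**2 = 176**2 = 30976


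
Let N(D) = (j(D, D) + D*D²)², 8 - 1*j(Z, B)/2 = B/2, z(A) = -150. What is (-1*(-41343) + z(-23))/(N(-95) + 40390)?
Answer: 41193/734901606086 ≈ 5.6052e-8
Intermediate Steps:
j(Z, B) = 16 - B (j(Z, B) = 16 - 2*B/2 = 16 - B)
N(D) = (16 + D³ - D)² (N(D) = ((16 - D) + D*D²)² = ((16 - D) + D³)² = (16 + D³ - D)²)
(-1*(-41343) + z(-23))/(N(-95) + 40390) = (-1*(-41343) - 150)/((16 + (-95)³ - 1*(-95))² + 40390) = (41343 - 150)/((16 - 857375 + 95)² + 40390) = 41193/((-857264)² + 40390) = 41193/(734901565696 + 40390) = 41193/734901606086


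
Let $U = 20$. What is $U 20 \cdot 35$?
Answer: $14000$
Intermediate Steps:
$U 20 \cdot 35 = 20 \cdot 20 \cdot 35 = 400 \cdot 35 = 14000$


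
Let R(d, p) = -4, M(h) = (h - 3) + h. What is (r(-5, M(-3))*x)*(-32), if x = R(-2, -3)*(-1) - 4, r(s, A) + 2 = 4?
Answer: 0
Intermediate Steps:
M(h) = -3 + 2*h (M(h) = (-3 + h) + h = -3 + 2*h)
r(s, A) = 2 (r(s, A) = -2 + 4 = 2)
x = 0 (x = -4*(-1) - 4 = 4 - 4 = 0)
(r(-5, M(-3))*x)*(-32) = (2*0)*(-32) = 0*(-32) = 0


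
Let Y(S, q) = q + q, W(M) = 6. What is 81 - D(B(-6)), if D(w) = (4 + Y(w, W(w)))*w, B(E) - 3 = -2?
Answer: 65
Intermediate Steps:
Y(S, q) = 2*q
B(E) = 1 (B(E) = 3 - 2 = 1)
D(w) = 16*w (D(w) = (4 + 2*6)*w = (4 + 12)*w = 16*w)
81 - D(B(-6)) = 81 - 16 = 65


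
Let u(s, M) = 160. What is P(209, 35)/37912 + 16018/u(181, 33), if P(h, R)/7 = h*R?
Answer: 5495243/54160 ≈ 101.46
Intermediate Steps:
P(h, R) = 7*R*h (P(h, R) = 7*(h*R) = 7*(R*h) = 7*R*h)
P(209, 35)/37912 + 16018/u(181, 33) = (7*35*209)/37912 + 16018/160 = 51205*(1/37912) + 16018*(1/160) = 7315/5416 + 8009/80 = 5495243/54160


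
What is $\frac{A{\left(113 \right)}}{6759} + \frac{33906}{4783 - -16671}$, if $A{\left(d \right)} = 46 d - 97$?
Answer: $\frac{169303754}{72503793} \approx 2.3351$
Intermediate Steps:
$A{\left(d \right)} = -97 + 46 d$
$\frac{A{\left(113 \right)}}{6759} + \frac{33906}{4783 - -16671} = \frac{-97 + 46 \cdot 113}{6759} + \frac{33906}{4783 - -16671} = \left(-97 + 5198\right) \frac{1}{6759} + \frac{33906}{4783 + 16671} = 5101 \cdot \frac{1}{6759} + \frac{33906}{21454} = \frac{5101}{6759} + 33906 \cdot \frac{1}{21454} = \frac{5101}{6759} + \frac{16953}{10727} = \frac{169303754}{72503793}$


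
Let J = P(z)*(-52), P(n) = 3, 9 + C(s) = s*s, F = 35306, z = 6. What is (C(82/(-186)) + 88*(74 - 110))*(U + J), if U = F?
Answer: -965788148800/8649 ≈ -1.1166e+8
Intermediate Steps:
C(s) = -9 + s² (C(s) = -9 + s*s = -9 + s²)
U = 35306
J = -156 (J = 3*(-52) = -156)
(C(82/(-186)) + 88*(74 - 110))*(U + J) = ((-9 + (82/(-186))²) + 88*(74 - 110))*(35306 - 156) = ((-9 + (82*(-1/186))²) + 88*(-36))*35150 = ((-9 + (-41/93)²) - 3168)*35150 = ((-9 + 1681/8649) - 3168)*35150 = (-76160/8649 - 3168)*35150 = -27476192/8649*35150 = -965788148800/8649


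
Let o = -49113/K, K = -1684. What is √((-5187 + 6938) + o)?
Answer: 17*√4367033/842 ≈ 42.192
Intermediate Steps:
o = 49113/1684 (o = -49113/(-1684) = -49113*(-1/1684) = 49113/1684 ≈ 29.164)
√((-5187 + 6938) + o) = √((-5187 + 6938) + 49113/1684) = √(1751 + 49113/1684) = √(2997797/1684) = 17*√4367033/842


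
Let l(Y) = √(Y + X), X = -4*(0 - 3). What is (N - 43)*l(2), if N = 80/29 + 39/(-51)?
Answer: -20216*√14/493 ≈ -153.43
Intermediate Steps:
X = 12 (X = -4*(-3) = 12)
N = 983/493 (N = 80*(1/29) + 39*(-1/51) = 80/29 - 13/17 = 983/493 ≈ 1.9939)
l(Y) = √(12 + Y) (l(Y) = √(Y + 12) = √(12 + Y))
(N - 43)*l(2) = (983/493 - 43)*√(12 + 2) = -20216*√14/493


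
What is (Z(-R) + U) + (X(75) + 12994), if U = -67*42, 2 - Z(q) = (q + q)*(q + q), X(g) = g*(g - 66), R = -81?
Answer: -15387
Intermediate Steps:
X(g) = g*(-66 + g)
Z(q) = 2 - 4*q**2 (Z(q) = 2 - (q + q)*(q + q) = 2 - 2*q*2*q = 2 - 4*q**2)
U = -2814
(Z(-R) + U) + (X(75) + 12994) = ((2 - 4*(-1*(-81))**2) - 2814) + (75*(-66 + 75) + 12994) = ((2 - 4*81**2) - 2814) + (75*9 + 12994) = ((2 - 4*6561) - 2814) + (675 + 12994) = ((2 - 26244) - 2814) + 13669 = (-26242 - 2814) + 13669 = -29056 + 13669 = -15387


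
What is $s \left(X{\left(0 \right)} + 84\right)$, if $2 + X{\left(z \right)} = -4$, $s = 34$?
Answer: $2652$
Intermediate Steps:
$X{\left(z \right)} = -6$ ($X{\left(z \right)} = -2 - 4 = -6$)
$s \left(X{\left(0 \right)} + 84\right) = 34 \left(-6 + 84\right) = 34 \cdot 78 = 2652$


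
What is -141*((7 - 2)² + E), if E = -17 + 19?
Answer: -3807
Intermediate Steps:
E = 2
-141*((7 - 2)² + E) = -141*((7 - 2)² + 2) = -141*(5² + 2) = -141*(25 + 2) = -141*27 = -3807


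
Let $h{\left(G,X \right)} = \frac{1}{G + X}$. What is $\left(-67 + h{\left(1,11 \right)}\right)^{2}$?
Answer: $\frac{644809}{144} \approx 4477.8$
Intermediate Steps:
$\left(-67 + h{\left(1,11 \right)}\right)^{2} = \left(-67 + \frac{1}{1 + 11}\right)^{2} = \left(-67 + \frac{1}{12}\right)^{2} = \left(- \frac{803}{12}\right)^{2} = \frac{644809}{144}$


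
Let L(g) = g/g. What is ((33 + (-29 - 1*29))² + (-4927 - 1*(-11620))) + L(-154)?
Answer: 7319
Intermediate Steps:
L(g) = 1
((33 + (-29 - 1*29))² + (-4927 - 1*(-11620))) + L(-154) = ((33 + (-29 - 1*29))² + (-4927 - 1*(-11620))) + 1 = ((33 + (-29 - 29))² + (-4927 + 11620)) + 1 = ((33 - 58)² + 6693) + 1 = ((-25)² + 6693) + 1 = (625 + 6693) + 1 = 7318 + 1 = 7319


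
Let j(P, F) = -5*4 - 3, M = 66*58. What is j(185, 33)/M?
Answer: -23/3828 ≈ -0.0060084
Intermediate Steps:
M = 3828
j(P, F) = -23 (j(P, F) = -20 - 3 = -23)
j(185, 33)/M = -23/3828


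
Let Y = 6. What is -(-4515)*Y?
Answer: 27090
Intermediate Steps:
-(-4515)*Y = -(-4515)*6 = -1505*(-18) = 27090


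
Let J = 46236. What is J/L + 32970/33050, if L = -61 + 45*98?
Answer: 167148633/14373445 ≈ 11.629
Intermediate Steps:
L = 4349 (L = -61 + 4410 = 4349)
J/L + 32970/33050 = 46236/4349 + 32970/33050 = 46236*(1/4349) + 32970*(1/33050) = 46236/4349 + 3297/3305 = 167148633/14373445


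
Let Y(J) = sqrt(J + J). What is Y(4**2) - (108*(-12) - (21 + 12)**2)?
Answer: 2385 + 4*sqrt(2) ≈ 2390.7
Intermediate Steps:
Y(J) = sqrt(2)*sqrt(J) (Y(J) = sqrt(2*J) = sqrt(2)*sqrt(J))
Y(4**2) - (108*(-12) - (21 + 12)**2) = sqrt(2)*sqrt(4**2) - (108*(-12) - (21 + 12)**2) = sqrt(2)*sqrt(16) - (-1296 - 1*33**2) = sqrt(2)*4 - (-1296 - 1*1089) = 4*sqrt(2) - (-1296 - 1089) = 4*sqrt(2) - 1*(-2385) = 4*sqrt(2) + 2385 = 2385 + 4*sqrt(2)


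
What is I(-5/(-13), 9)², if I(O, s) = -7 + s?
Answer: 4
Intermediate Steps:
I(-5/(-13), 9)² = (-7 + 9)² = 2² = 4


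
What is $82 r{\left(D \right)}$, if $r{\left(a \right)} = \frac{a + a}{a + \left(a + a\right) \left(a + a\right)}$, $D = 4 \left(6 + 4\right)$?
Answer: $\frac{164}{161} \approx 1.0186$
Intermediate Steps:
$D = 40$ ($D = 4 \cdot 10 = 40$)
$r{\left(a \right)} = \frac{2 a}{a + 4 a^{2}}$ ($r{\left(a \right)} = \frac{2 a}{a + 2 a 2 a} = \frac{2 a}{a + 4 a^{2}}$)
$82 r{\left(D \right)} = 82 \frac{2}{1 + 4 \cdot 40} = 82 \frac{2}{1 + 160} = 82 \cdot \frac{2}{161} = \frac{164}{161}$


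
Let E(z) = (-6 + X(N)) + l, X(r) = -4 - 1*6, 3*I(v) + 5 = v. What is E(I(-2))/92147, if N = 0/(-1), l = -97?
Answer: -113/92147 ≈ -0.0012263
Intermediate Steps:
I(v) = -5/3 + v/3
N = 0 (N = 0*(-1) = 0)
X(r) = -10 (X(r) = -4 - 6 = -10)
E(z) = -113 (E(z) = (-6 - 10) - 97 = -16 - 97 = -113)
E(I(-2))/92147 = -113/92147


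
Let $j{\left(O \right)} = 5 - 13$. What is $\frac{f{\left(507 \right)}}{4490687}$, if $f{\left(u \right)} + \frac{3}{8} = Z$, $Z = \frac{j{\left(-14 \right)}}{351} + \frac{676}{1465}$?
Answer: $\frac{261803}{18473428925640} \approx 1.4172 \cdot 10^{-8}$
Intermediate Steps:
$j{\left(O \right)} = -8$ ($j{\left(O \right)} = 5 - 13 = -8$)
$Z = \frac{225556}{514215}$ ($Z = - \frac{8}{351} + \frac{676}{1465} = \frac{225556}{514215} \approx 0.43864$)
$f{\left(u \right)} = \frac{261803}{4113720}$ ($f{\left(u \right)} = - \frac{3}{8} + \frac{225556}{514215} = \frac{261803}{4113720}$)
$\frac{f{\left(507 \right)}}{4490687} = \frac{261803}{4113720 \cdot 4490687} = \frac{261803}{4113720} \cdot \frac{1}{4490687} = \frac{261803}{18473428925640}$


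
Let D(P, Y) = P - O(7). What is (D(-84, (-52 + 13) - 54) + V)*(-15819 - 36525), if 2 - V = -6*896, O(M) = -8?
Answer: -277527888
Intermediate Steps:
D(P, Y) = 8 + P (D(P, Y) = P - 1*(-8) = P + 8 = 8 + P)
V = 5378 (V = 2 - (-6)*896 = 2 - 1*(-5376) = 2 + 5376 = 5378)
(D(-84, (-52 + 13) - 54) + V)*(-15819 - 36525) = ((8 - 84) + 5378)*(-15819 - 36525) = (-76 + 5378)*(-52344) = 5302*(-52344) = -277527888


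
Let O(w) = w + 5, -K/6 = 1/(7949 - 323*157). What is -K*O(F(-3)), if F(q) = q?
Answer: -2/7127 ≈ -0.00028062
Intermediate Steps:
K = 1/7127 (K = -6/(7949 - 323*157) = -6/(7949 - 50711) = -6/(-42762) = -6*(-1/42762) = 1/7127 ≈ 0.00014031)
O(w) = 5 + w
-K*O(F(-3)) = -(5 - 3)/7127 = -2/7127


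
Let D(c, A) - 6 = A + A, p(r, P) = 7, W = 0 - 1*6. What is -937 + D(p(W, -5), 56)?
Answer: -819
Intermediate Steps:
W = -6 (W = 0 - 6 = -6)
D(c, A) = 6 + 2*A (D(c, A) = 6 + (A + A) = 6 + 2*A)
-937 + D(p(W, -5), 56) = -937 + (6 + 2*56) = -937 + (6 + 112) = -937 + 118 = -819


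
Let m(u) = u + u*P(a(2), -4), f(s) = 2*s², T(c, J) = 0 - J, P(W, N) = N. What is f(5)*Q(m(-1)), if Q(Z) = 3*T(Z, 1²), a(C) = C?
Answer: -150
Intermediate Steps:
T(c, J) = -J
m(u) = -3*u (m(u) = u + u*(-4) = u - 4*u = -3*u)
Q(Z) = -3 (Q(Z) = 3*(-1*1²) = 3*(-1*1) = 3*(-1) = -3)
f(5)*Q(m(-1)) = (2*5²)*(-3) = (2*25)*(-3) = 50*(-3) = -150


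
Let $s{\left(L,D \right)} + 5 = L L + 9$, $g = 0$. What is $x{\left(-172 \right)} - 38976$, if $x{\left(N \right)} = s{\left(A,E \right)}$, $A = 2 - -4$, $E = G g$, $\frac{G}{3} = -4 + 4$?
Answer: $-38936$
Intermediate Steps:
$G = 0$ ($G = 3 \left(-4 + 4\right) = 3 \cdot 0 = 0$)
$E = 0$ ($E = 0 \cdot 0 = 0$)
$A = 6$ ($A = 2 + 4 = 6$)
$s{\left(L,D \right)} = 4 + L^{2}$ ($s{\left(L,D \right)} = -5 + \left(L L + 9\right) = -5 + \left(L^{2} + 9\right) = -5 + \left(9 + L^{2}\right) = 4 + L^{2}$)
$x{\left(N \right)} = 40$ ($x{\left(N \right)} = 4 + 6^{2} = 4 + 36 = 40$)
$x{\left(-172 \right)} - 38976 = 40 - 38976 = -38936$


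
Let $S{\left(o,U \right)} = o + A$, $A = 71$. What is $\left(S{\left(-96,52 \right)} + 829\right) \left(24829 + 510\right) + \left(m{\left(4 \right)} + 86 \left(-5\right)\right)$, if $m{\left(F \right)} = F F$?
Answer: $20372142$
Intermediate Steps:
$m{\left(F \right)} = F^{2}$
$S{\left(o,U \right)} = 71 + o$ ($S{\left(o,U \right)} = o + 71 = 71 + o$)
$\left(S{\left(-96,52 \right)} + 829\right) \left(24829 + 510\right) + \left(m{\left(4 \right)} + 86 \left(-5\right)\right) = \left(\left(71 - 96\right) + 829\right) \left(24829 + 510\right) + \left(4^{2} + 86 \left(-5\right)\right) = \left(-25 + 829\right) 25339 + \left(16 - 430\right) = 804 \cdot 25339 - 414 = 20372556 - 414 = 20372142$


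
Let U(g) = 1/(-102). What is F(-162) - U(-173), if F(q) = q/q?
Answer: 103/102 ≈ 1.0098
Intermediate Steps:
F(q) = 1
U(g) = -1/102
F(-162) - U(-173) = 1 - 1*(-1/102) = 1 + 1/102 = 103/102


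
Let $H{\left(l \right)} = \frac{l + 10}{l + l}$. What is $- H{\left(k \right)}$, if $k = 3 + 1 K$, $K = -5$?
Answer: $2$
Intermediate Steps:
$k = -2$ ($k = 3 + 1 \left(-5\right) = 3 - 5 = -2$)
$H{\left(l \right)} = \frac{10 + l}{2 l}$
$- H{\left(k \right)} = - \frac{10 - 2}{2 \left(-2\right)} = - \frac{\left(-1\right) 8}{2 \cdot 2} = \left(-1\right) \left(-2\right) = 2$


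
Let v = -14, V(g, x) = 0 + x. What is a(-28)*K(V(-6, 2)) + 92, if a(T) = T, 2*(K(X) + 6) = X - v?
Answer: 36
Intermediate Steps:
V(g, x) = x
K(X) = 1 + X/2 (K(X) = -6 + (X - 1*(-14))/2 = -6 + (X + 14)/2 = -6 + (14 + X)/2 = -6 + (7 + X/2) = 1 + X/2)
a(-28)*K(V(-6, 2)) + 92 = -28*(1 + (½)*2) + 92 = -28*(1 + 1) + 92 = -28*2 + 92 = -56 + 92 = 36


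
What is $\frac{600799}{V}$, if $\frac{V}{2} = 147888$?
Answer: $\frac{600799}{295776} \approx 2.0313$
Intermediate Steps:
$V = 295776$ ($V = 2 \cdot 147888 = 295776$)
$\frac{600799}{V} = \frac{600799}{295776}$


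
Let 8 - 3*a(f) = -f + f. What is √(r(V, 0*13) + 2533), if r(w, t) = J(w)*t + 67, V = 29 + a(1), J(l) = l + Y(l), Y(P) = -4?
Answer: 10*√26 ≈ 50.990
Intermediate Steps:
a(f) = 8/3 (a(f) = 8/3 - (-f + f)/3 = 8/3 - ⅓*0 = 8/3 + 0 = 8/3)
J(l) = -4 + l (J(l) = l - 4 = -4 + l)
V = 95/3 (V = 29 + 8/3 = 95/3 ≈ 31.667)
r(w, t) = 67 + t*(-4 + w) (r(w, t) = (-4 + w)*t + 67 = t*(-4 + w) + 67 = 67 + t*(-4 + w))
√(r(V, 0*13) + 2533) = √((67 + (0*13)*(-4 + 95/3)) + 2533) = √((67 + 0*(83/3)) + 2533) = √((67 + 0) + 2533) = √(67 + 2533) = √2600 = 10*√26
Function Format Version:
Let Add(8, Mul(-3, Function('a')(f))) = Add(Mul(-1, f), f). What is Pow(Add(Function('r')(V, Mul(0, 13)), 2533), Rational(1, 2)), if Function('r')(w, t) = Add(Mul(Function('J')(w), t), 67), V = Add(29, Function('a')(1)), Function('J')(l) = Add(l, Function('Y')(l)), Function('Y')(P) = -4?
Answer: Mul(10, Pow(26, Rational(1, 2))) ≈ 50.990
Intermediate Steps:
Function('a')(f) = Rational(8, 3) (Function('a')(f) = Add(Rational(8, 3), Mul(Rational(-1, 3), Add(Mul(-1, f), f))) = Add(Rational(8, 3), Mul(Rational(-1, 3), 0)) = Add(Rational(8, 3), 0) = Rational(8, 3))
Function('J')(l) = Add(-4, l) (Function('J')(l) = Add(l, -4) = Add(-4, l))
V = Rational(95, 3) (V = Add(29, Rational(8, 3)) = Rational(95, 3) ≈ 31.667)
Function('r')(w, t) = Add(67, Mul(t, Add(-4, w))) (Function('r')(w, t) = Add(Mul(Add(-4, w), t), 67) = Add(Mul(t, Add(-4, w)), 67) = Add(67, Mul(t, Add(-4, w))))
Pow(Add(Function('r')(V, Mul(0, 13)), 2533), Rational(1, 2)) = Pow(Add(Add(67, Mul(Mul(0, 13), Add(-4, Rational(95, 3)))), 2533), Rational(1, 2)) = Pow(Add(Add(67, Mul(0, Rational(83, 3))), 2533), Rational(1, 2)) = Pow(Add(Add(67, 0), 2533), Rational(1, 2)) = Pow(Add(67, 2533), Rational(1, 2)) = Pow(2600, Rational(1, 2)) = Mul(10, Pow(26, Rational(1, 2)))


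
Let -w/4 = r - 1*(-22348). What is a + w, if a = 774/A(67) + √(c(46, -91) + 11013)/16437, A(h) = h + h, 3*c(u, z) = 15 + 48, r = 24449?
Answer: -12541209/67 + √1226/5479 ≈ -1.8718e+5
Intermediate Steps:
c(u, z) = 21 (c(u, z) = (15 + 48)/3 = (⅓)*63 = 21)
w = -187188 (w = -4*(24449 - 1*(-22348)) = -4*(24449 + 22348) = -4*46797 = -187188)
A(h) = 2*h
a = 387/67 + √1226/5479 (a = 774/((2*67)) + √(21 + 11013)/16437 = 774/134 + √11034*(1/16437) = 774*(1/134) + (3*√1226)*(1/16437) = 387/67 + √1226/5479 ≈ 5.7825)
a + w = (387/67 + √1226/5479) - 187188 = -12541209/67 + √1226/5479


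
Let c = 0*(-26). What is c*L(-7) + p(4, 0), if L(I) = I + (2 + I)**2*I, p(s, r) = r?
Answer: 0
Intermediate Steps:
c = 0
L(I) = I + I*(2 + I)**2
c*L(-7) + p(4, 0) = 0*(-7*(1 + (2 - 7)**2)) + 0 = 0*(-7*(1 + (-5)**2)) + 0 = 0*(-7*(1 + 25)) + 0 = 0*(-7*26) + 0 = 0*(-182) + 0 = 0 + 0 = 0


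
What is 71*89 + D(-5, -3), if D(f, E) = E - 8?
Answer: 6308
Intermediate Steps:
D(f, E) = -8 + E
71*89 + D(-5, -3) = 71*89 + (-8 - 3) = 6319 - 11 = 6308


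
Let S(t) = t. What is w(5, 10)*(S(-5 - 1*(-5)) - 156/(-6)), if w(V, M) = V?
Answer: 130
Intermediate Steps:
w(5, 10)*(S(-5 - 1*(-5)) - 156/(-6)) = 5*((-5 - 1*(-5)) - 156/(-6)) = 5*((-5 + 5) - 156*(-⅙)) = 5*(0 + 26) = 5*26 = 130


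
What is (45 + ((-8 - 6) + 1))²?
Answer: 1024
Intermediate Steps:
(45 + ((-8 - 6) + 1))² = (45 + (-14 + 1))² = (45 - 13)² = 32² = 1024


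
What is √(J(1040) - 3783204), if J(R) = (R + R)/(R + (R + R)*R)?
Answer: I*√16383395693282/2081 ≈ 1945.0*I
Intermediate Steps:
J(R) = 2*R/(R + 2*R²) (J(R) = (2*R)/(R + (2*R)*R) = (2*R)/(R + 2*R²) = 2*R/(R + 2*R²))
√(J(1040) - 3783204) = √(2/(1 + 2*1040) - 3783204) = √(2/(1 + 2080) - 3783204) = √(2/2081 - 3783204) = √(-7872847522/2081) = I*√16383395693282/2081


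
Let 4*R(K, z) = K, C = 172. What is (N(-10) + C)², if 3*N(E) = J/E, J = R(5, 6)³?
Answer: 4359036529/147456 ≈ 29562.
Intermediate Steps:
R(K, z) = K/4
J = 125/64 (J = ((¼)*5)³ = (5/4)³ = 125/64 ≈ 1.9531)
N(E) = 125/(192*E) (N(E) = (125/(64*E))/3 = 125/(192*E))
(N(-10) + C)² = ((125/192)/(-10) + 172)² = ((125/192)*(-⅒) + 172)² = (-25/384 + 172)² = (66023/384)² = 4359036529/147456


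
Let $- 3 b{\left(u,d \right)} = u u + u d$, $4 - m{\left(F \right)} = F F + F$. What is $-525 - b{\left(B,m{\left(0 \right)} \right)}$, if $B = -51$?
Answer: $274$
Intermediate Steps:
$m{\left(F \right)} = 4 - F - F^{2}$ ($m{\left(F \right)} = 4 - \left(F F + F\right) = 4 - \left(F^{2} + F\right) = 4 - \left(F + F^{2}\right) = 4 - F - F^{2}$)
$b{\left(u,d \right)} = - \frac{u^{2}}{3} - \frac{d u}{3}$ ($b{\left(u,d \right)} = - \frac{u u + u d}{3} = - \frac{u^{2} + d u}{3} = - \frac{u^{2}}{3} - \frac{d u}{3}$)
$-525 - b{\left(B,m{\left(0 \right)} \right)} = -525 - \left(- \frac{1}{3}\right) \left(-51\right) \left(\left(4 - 0 - 0^{2}\right) - 51\right) = -525 - \left(- \frac{1}{3}\right) \left(-51\right) \left(\left(4 + 0 - 0\right) - 51\right) = -525 - \left(- \frac{1}{3}\right) \left(-51\right) \left(\left(4 + 0 + 0\right) - 51\right) = -525 - \left(- \frac{1}{3}\right) \left(-51\right) \left(4 - 51\right) = -525 - \left(- \frac{1}{3}\right) \left(-51\right) \left(-47\right) = -525 - -799 = -525 + 799 = 274$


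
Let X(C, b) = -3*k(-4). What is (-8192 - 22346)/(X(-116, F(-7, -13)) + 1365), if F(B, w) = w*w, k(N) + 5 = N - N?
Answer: -15269/690 ≈ -22.129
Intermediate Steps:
k(N) = -5 (k(N) = -5 + (N - N) = -5 + 0 = -5)
F(B, w) = w²
X(C, b) = 15 (X(C, b) = -3*(-5) = 15)
(-8192 - 22346)/(X(-116, F(-7, -13)) + 1365) = (-8192 - 22346)/(15 + 1365) = -30538/1380 = -30538*1/1380 = -15269/690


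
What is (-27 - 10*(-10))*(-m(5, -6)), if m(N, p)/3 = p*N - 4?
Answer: 7446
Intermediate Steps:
m(N, p) = -12 + 3*N*p (m(N, p) = 3*(p*N - 4) = 3*(N*p - 4) = 3*(-4 + N*p) = -12 + 3*N*p)
(-27 - 10*(-10))*(-m(5, -6)) = (-27 - 10*(-10))*(-(-12 + 3*5*(-6))) = (-27 + 100)*(-(-12 - 90)) = 73*(-1*(-102)) = 73*102 = 7446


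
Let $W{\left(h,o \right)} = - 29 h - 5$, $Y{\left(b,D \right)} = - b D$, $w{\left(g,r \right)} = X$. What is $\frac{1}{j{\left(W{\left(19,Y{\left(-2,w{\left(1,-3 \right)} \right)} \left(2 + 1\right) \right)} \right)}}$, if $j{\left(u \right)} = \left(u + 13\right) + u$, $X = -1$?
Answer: $- \frac{1}{1099} \approx -0.00090992$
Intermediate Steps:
$w{\left(g,r \right)} = -1$
$Y{\left(b,D \right)} = - D b$
$W{\left(h,o \right)} = -5 - 29 h$
$j{\left(u \right)} = 13 + 2 u$ ($j{\left(u \right)} = \left(13 + u\right) + u = 13 + 2 u$)
$\frac{1}{j{\left(W{\left(19,Y{\left(-2,w{\left(1,-3 \right)} \right)} \left(2 + 1\right) \right)} \right)}} = \frac{1}{13 + 2 \left(-5 - 551\right)} = \frac{1}{13 + 2 \left(-556\right)} = \frac{1}{13 - 1112} = \frac{1}{-1099} = - \frac{1}{1099}$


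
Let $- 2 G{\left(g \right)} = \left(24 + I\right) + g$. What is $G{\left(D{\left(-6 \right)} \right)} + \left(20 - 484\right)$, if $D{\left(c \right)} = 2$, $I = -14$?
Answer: $-470$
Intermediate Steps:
$G{\left(g \right)} = -5 - \frac{g}{2}$ ($G{\left(g \right)} = - \frac{\left(24 - 14\right) + g}{2} = - \frac{10 + g}{2} = -5 - \frac{g}{2}$)
$G{\left(D{\left(-6 \right)} \right)} + \left(20 - 484\right) = \left(-5 - 1\right) + \left(20 - 484\right) = -6 - 464 = -470$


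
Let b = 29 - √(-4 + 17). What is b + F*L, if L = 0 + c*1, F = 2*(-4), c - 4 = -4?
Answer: 29 - √13 ≈ 25.394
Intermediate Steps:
c = 0 (c = 4 - 4 = 0)
F = -8
b = 29 - √13 ≈ 25.394
L = 0 (L = 0 + 0*1 = 0 + 0 = 0)
b + F*L = (29 - √13) - 8*0 = (29 - √13) + 0 = 29 - √13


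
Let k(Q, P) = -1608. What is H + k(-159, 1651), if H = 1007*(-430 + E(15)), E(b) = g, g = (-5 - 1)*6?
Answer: -470870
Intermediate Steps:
g = -36 (g = -6*6 = -36)
E(b) = -36
H = -469262 (H = 1007*(-430 - 36) = 1007*(-466) = -469262)
H + k(-159, 1651) = -469262 - 1608 = -470870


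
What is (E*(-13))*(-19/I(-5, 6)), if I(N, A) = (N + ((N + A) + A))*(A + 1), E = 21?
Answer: 741/2 ≈ 370.50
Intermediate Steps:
I(N, A) = (1 + A)*(2*A + 2*N) (I(N, A) = (N + ((A + N) + A))*(1 + A) = (N + (N + 2*A))*(1 + A) = (2*A + 2*N)*(1 + A) = (1 + A)*(2*A + 2*N))
(E*(-13))*(-19/I(-5, 6)) = (21*(-13))*(-19/(2*6 + 2*(-5) + 2*6**2 + 2*6*(-5))) = -(-5187)/(12 - 10 + 2*36 - 60) = -(-5187)/(12 - 10 + 72 - 60) = -(-5187)/14 = -273*(-19/14) = 741/2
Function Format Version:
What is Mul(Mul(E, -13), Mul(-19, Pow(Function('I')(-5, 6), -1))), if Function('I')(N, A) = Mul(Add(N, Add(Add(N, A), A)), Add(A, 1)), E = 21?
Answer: Rational(741, 2) ≈ 370.50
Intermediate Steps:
Function('I')(N, A) = Mul(Add(1, A), Add(Mul(2, A), Mul(2, N))) (Function('I')(N, A) = Mul(Add(N, Add(Add(A, N), A)), Add(1, A)) = Mul(Add(N, Add(N, Mul(2, A))), Add(1, A)) = Mul(Add(Mul(2, A), Mul(2, N)), Add(1, A)) = Mul(Add(1, A), Add(Mul(2, A), Mul(2, N))))
Mul(Mul(E, -13), Mul(-19, Pow(Function('I')(-5, 6), -1))) = Mul(Mul(21, -13), Mul(-19, Pow(Add(Mul(2, 6), Mul(2, -5), Mul(2, Pow(6, 2)), Mul(2, 6, -5)), -1))) = Mul(-273, Mul(-19, Pow(Add(12, -10, Mul(2, 36), -60), -1))) = Mul(-273, Mul(-19, Pow(Add(12, -10, 72, -60), -1))) = Mul(-273, Mul(-19, Pow(14, -1))) = Mul(-273, Mul(-19, Rational(1, 14))) = Mul(-273, Rational(-19, 14)) = Rational(741, 2)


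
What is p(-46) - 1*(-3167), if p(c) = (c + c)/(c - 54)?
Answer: 79198/25 ≈ 3167.9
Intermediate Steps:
p(c) = 2*c/(-54 + c) (p(c) = (2*c)/(-54 + c) = 2*c/(-54 + c))
p(-46) - 1*(-3167) = 2*(-46)/(-54 - 46) - 1*(-3167) = 2*(-46)/(-100) + 3167 = 2*(-46)*(-1/100) + 3167 = 23/25 + 3167 = 79198/25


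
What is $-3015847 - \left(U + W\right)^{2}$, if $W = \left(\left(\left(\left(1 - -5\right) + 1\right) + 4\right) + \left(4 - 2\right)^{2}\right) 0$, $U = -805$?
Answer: $-3663872$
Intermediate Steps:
$W = 0$ ($W = \left(\left(\left(\left(1 + 5\right) + 1\right) + 4\right) + 2^{2}\right) 0 = \left(\left(\left(6 + 1\right) + 4\right) + 4\right) 0 = \left(\left(7 + 4\right) + 4\right) 0 = \left(11 + 4\right) 0 = 15 \cdot 0 = 0$)
$-3015847 - \left(U + W\right)^{2} = -3015847 - \left(-805 + 0\right)^{2} = -3015847 - \left(-805\right)^{2} = -3015847 - 648025 = -3663872$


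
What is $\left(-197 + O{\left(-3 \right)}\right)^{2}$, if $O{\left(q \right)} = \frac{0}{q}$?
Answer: $38809$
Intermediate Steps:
$O{\left(q \right)} = 0$
$\left(-197 + O{\left(-3 \right)}\right)^{2} = \left(-197 + 0\right)^{2} = \left(-197\right)^{2} = 38809$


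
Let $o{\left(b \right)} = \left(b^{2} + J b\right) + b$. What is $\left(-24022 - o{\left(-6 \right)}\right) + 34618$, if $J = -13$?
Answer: $10488$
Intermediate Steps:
$o{\left(b \right)} = b^{2} - 12 b$ ($o{\left(b \right)} = \left(b^{2} - 13 b\right) + b = b^{2} - 12 b$)
$\left(-24022 - o{\left(-6 \right)}\right) + 34618 = \left(-24022 - - 6 \left(-12 - 6\right)\right) + 34618 = \left(-24022 - \left(-6\right) \left(-18\right)\right) + 34618 = \left(-24022 - 108\right) + 34618 = -24130 + 34618 = 10488$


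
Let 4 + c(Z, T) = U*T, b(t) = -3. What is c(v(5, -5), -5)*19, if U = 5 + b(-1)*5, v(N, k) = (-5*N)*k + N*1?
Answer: 874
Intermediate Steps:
v(N, k) = N - 5*N*k (v(N, k) = -5*N*k + N = N - 5*N*k)
U = -10 (U = 5 - 3*5 = 5 - 15 = -10)
c(Z, T) = -4 - 10*T
c(v(5, -5), -5)*19 = (-4 - 10*(-5))*19 = (-4 + 50)*19 = 46*19 = 874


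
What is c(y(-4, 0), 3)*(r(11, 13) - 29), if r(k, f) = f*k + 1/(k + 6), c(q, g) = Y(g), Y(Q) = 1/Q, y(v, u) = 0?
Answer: 1939/51 ≈ 38.020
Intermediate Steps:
Y(Q) = 1/Q
c(q, g) = 1/g
r(k, f) = 1/(6 + k) + f*k (r(k, f) = f*k + 1/(6 + k) = 1/(6 + k) + f*k)
c(y(-4, 0), 3)*(r(11, 13) - 29) = ((1 + 13*11**2 + 6*13*11)/(6 + 11) - 29)/3 = ((1 + 13*121 + 858)/17 - 29)/3 = ((1 + 1573 + 858)/17 - 29)/3 = ((1/17)*2432 - 29)/3 = (2432/17 - 29)/3 = (1/3)*(1939/17) = 1939/51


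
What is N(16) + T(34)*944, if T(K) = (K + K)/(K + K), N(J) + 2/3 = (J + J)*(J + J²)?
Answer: 28942/3 ≈ 9647.3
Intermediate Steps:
N(J) = -⅔ + 2*J*(J + J²) (N(J) = -⅔ + (J + J)*(J + J²) = -⅔ + (2*J)*(J + J²) = -⅔ + 2*J*(J + J²))
T(K) = 1 (T(K) = (2*K)/((2*K)) = (2*K)*(1/(2*K)) = 1)
N(16) + T(34)*944 = (-⅔ + 2*16² + 2*16³) + 1*944 = (-⅔ + 2*256 + 2*4096) + 944 = (-⅔ + 512 + 8192) + 944 = 26110/3 + 944 = 28942/3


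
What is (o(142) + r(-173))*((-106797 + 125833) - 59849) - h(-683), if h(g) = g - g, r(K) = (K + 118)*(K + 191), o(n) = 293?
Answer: 28446661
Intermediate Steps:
r(K) = (118 + K)*(191 + K)
h(g) = 0
(o(142) + r(-173))*((-106797 + 125833) - 59849) - h(-683) = (293 + (22538 + (-173)² + 309*(-173)))*((-106797 + 125833) - 59849) - 1*0 = (293 + (22538 + 29929 - 53457))*(19036 - 59849) + 0 = (293 - 990)*(-40813) + 0 = -697*(-40813) + 0 = 28446661 + 0 = 28446661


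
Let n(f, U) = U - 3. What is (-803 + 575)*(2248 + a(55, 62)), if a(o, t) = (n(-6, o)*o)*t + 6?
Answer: -40942872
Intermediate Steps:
n(f, U) = -3 + U
a(o, t) = 6 + o*t*(-3 + o) (a(o, t) = ((-3 + o)*o)*t + 6 = (o*(-3 + o))*t + 6 = o*t*(-3 + o) + 6 = 6 + o*t*(-3 + o))
(-803 + 575)*(2248 + a(55, 62)) = (-803 + 575)*(2248 + (6 + 55*62*(-3 + 55))) = -228*(2248 + (6 + 55*62*52)) = -228*(2248 + (6 + 177320)) = -228*(2248 + 177326) = -228*179574 = -40942872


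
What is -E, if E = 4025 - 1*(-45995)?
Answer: -50020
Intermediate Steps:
E = 50020 (E = 4025 + 45995 = 50020)
-E = -1*50020 = -50020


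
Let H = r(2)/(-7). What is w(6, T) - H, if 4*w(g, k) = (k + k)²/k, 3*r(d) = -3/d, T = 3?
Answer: 41/14 ≈ 2.9286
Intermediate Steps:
r(d) = -1/d (r(d) = (-3/d)/3 = -1/d)
H = 1/14 (H = -1/2/(-7) = -1*½*(-⅐) = -½*(-⅐) = 1/14 ≈ 0.071429)
w(g, k) = k (w(g, k) = ((k + k)²/k)/4 = ((2*k)²/k)/4 = ((4*k²)/k)/4 = (4*k)/4 = k)
w(6, T) - H = 3 - 1*1/14 = 3 - 1/14 = 41/14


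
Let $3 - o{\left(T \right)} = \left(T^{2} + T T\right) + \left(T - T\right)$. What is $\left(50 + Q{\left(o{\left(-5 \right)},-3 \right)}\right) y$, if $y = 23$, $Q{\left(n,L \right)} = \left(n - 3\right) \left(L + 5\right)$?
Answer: $-1150$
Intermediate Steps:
$o{\left(T \right)} = 3 - 2 T^{2}$ ($o{\left(T \right)} = 3 - \left(\left(T^{2} + T T\right) + \left(T - T\right)\right) = 3 - \left(\left(T^{2} + T^{2}\right) + 0\right) = 3 - \left(2 T^{2} + 0\right) = 3 - 2 T^{2}$)
$Q{\left(n,L \right)} = \left(-3 + n\right) \left(5 + L\right)$
$\left(50 + Q{\left(o{\left(-5 \right)},-3 \right)}\right) y = \left(50 - \left(6 - 2 \left(3 - 2 \left(-5\right)^{2}\right)\right)\right) 23 = \left(50 + \left(-15 + 9 + 5 \left(3 - 50\right) - 3 \left(3 - 50\right)\right)\right) 23 = \left(50 + \left(-15 + 9 + 5 \left(-47\right) - -141\right)\right) 23 = \left(50 + \left(-15 + 9 - 235 + 141\right)\right) 23 = \left(50 - 100\right) 23 = \left(-50\right) 23 = -1150$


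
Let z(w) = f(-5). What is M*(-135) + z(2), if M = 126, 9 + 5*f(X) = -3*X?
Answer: -85044/5 ≈ -17009.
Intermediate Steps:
f(X) = -9/5 - 3*X/5 (f(X) = -9/5 + (-3*X)/5 = -9/5 - 3*X/5)
z(w) = 6/5 (z(w) = -9/5 - 3/5*(-5) = -9/5 + 3 = 6/5)
M*(-135) + z(2) = 126*(-135) + 6/5 = -17010 + 6/5 = -85044/5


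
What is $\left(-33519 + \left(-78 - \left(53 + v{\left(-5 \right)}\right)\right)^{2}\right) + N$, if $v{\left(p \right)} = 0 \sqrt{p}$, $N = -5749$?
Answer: $-22107$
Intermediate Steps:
$v{\left(p \right)} = 0$
$\left(-33519 + \left(-78 - \left(53 + v{\left(-5 \right)}\right)\right)^{2}\right) + N = \left(-33519 + \left(-78 - 53\right)^{2}\right) - 5749 = \left(-33519 + \left(-131\right)^{2}\right) - 5749 = \left(-33519 + 17161\right) - 5749 = -16358 - 5749 = -22107$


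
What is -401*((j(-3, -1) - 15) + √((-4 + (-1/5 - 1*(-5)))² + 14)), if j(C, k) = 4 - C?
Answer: 3208 - 401*√366/5 ≈ 1673.7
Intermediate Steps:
-401*((j(-3, -1) - 15) + √((-4 + (-1/5 - 1*(-5)))² + 14)) = -401*(((4 - 1*(-3)) - 15) + √((-4 + (-1/5 - 1*(-5)))² + 14)) = -401*(((4 + 3) - 15) + √((-4 + (-1*⅕ + 5))² + 14)) = -401*((7 - 15) + √((-4 + (-⅕ + 5))² + 14)) = -401*(-8 + √((-4 + 24/5)² + 14)) = -401*(-8 + √((⅘)² + 14)) = -401*(-8 + √(16/25 + 14)) = -401*(-8 + √(366/25)) = -401*(-8 + √366/5) = 3208 - 401*√366/5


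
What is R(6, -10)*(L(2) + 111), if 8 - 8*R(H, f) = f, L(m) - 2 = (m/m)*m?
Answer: 1035/4 ≈ 258.75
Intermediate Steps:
L(m) = 2 + m (L(m) = 2 + (m/m)*m = 2 + 1*m = 2 + m)
R(H, f) = 1 - f/8
R(6, -10)*(L(2) + 111) = (1 - ⅛*(-10))*((2 + 2) + 111) = (1 + 5/4)*(4 + 111) = (9/4)*115 = 1035/4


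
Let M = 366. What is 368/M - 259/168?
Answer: -785/1464 ≈ -0.53620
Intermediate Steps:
368/M - 259/168 = 368/366 - 259/168 = 368*(1/366) - 259*1/168 = 184/183 - 37/24 = -785/1464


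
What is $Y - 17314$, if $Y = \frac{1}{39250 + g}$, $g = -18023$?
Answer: $- \frac{367524277}{21227} \approx -17314.0$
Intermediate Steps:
$Y = \frac{1}{21227}$ ($Y = \frac{1}{39250 - 18023} = \frac{1}{21227} \approx 4.711 \cdot 10^{-5}$)
$Y - 17314 = \frac{1}{21227} - 17314 = - \frac{367524277}{21227}$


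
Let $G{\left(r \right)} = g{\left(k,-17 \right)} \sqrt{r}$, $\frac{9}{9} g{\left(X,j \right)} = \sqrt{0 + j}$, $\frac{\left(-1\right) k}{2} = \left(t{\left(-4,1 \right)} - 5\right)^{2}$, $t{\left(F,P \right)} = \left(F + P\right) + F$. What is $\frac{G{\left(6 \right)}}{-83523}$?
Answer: $- \frac{i \sqrt{102}}{83523} \approx - 0.00012092 i$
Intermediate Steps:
$t{\left(F,P \right)} = P + 2 F$
$k = -288$ ($k = - 2 \left(\left(1 + 2 \left(-4\right)\right) - 5\right)^{2} = - 2 \left(\left(1 - 8\right) - 5\right)^{2} = - 2 \left(-7 - 5\right)^{2} = - 2 \left(-12\right)^{2} = \left(-2\right) 144 = -288$)
$g{\left(X,j \right)} = \sqrt{j}$ ($g{\left(X,j \right)} = \sqrt{0 + j} = \sqrt{j}$)
$G{\left(r \right)} = i \sqrt{17} \sqrt{r}$ ($G{\left(r \right)} = \sqrt{-17} \sqrt{r} = i \sqrt{17} \sqrt{r}$)
$\frac{G{\left(6 \right)}}{-83523} = \frac{i \sqrt{17} \sqrt{6}}{-83523} = i \sqrt{102} \left(- \frac{1}{83523}\right) = - \frac{i \sqrt{102}}{83523}$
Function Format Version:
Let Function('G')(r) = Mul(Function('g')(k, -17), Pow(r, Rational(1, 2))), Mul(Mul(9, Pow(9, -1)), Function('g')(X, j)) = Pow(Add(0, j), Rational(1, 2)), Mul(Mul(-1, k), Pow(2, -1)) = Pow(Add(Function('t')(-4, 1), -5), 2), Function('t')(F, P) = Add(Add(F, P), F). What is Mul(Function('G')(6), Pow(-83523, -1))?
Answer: Mul(Rational(-1, 83523), I, Pow(102, Rational(1, 2))) ≈ Mul(-0.00012092, I)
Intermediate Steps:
Function('t')(F, P) = Add(P, Mul(2, F))
k = -288 (k = Mul(-2, Pow(Add(Add(1, Mul(2, -4)), -5), 2)) = Mul(-2, Pow(Add(Add(1, -8), -5), 2)) = Mul(-2, Pow(Add(-7, -5), 2)) = Mul(-2, Pow(-12, 2)) = Mul(-2, 144) = -288)
Function('g')(X, j) = Pow(j, Rational(1, 2)) (Function('g')(X, j) = Pow(Add(0, j), Rational(1, 2)) = Pow(j, Rational(1, 2)))
Function('G')(r) = Mul(I, Pow(17, Rational(1, 2)), Pow(r, Rational(1, 2))) (Function('G')(r) = Mul(Pow(-17, Rational(1, 2)), Pow(r, Rational(1, 2))) = Mul(Mul(I, Pow(17, Rational(1, 2))), Pow(r, Rational(1, 2))) = Mul(I, Pow(17, Rational(1, 2)), Pow(r, Rational(1, 2))))
Mul(Function('G')(6), Pow(-83523, -1)) = Mul(Mul(I, Pow(17, Rational(1, 2)), Pow(6, Rational(1, 2))), Pow(-83523, -1)) = Mul(Mul(I, Pow(102, Rational(1, 2))), Rational(-1, 83523)) = Mul(Rational(-1, 83523), I, Pow(102, Rational(1, 2)))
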